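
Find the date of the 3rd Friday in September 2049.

September 2049 begins on a Wednesday, so the first Friday is September 3 (2 days later).
The 3rd Friday is 2 weeks later: 3 + 14 = 17.

17 September 2049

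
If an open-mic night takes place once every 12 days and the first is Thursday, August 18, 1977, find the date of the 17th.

The 17th occurrence is 16 intervals after the first: 16 × 12 = 192 days after August 18, 1977.
August has 31 days — 13 days to the end of August leaves 179.
September has 30 days (149 left).
October has 31 days (118 left).
November has 30 days (88 left).
December has 31 days (57 left).
January has 31 days (26 left).
26 days into February → February 26, 1978.

February 26, 1978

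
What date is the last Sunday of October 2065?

2065-10-25

October 2065 begins on a Thursday, so the first Sunday is October 4 (3 days later).
October 2065 has 31 days. Adding weeks: 4, 11, 18, 25 — the last one ≤ 31 is the 25th.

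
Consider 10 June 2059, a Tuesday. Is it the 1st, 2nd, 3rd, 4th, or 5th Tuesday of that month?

2nd

Day 10 falls in week ⌈10/7⌉ of the month.
Days 1–7 hold the 1st Tuesday, 8–14 the 2nd, 15–21 the 3rd, 22–28 the 4th, 29–31 the 5th.
10 is in the range for the 2nd.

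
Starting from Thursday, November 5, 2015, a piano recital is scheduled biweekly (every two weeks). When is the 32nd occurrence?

January 12, 2017

The 32nd occurrence is 31 intervals after the first: 31 × 14 = 434 days after November 5, 2015.
November has 30 days — 25 days to the end of November leaves 409.
From end of November to end of 2015 is 31 days (378 left).
2016 has 366 days (12 left).
12 days into January → January 12, 2017.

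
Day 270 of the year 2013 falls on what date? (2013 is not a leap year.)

January has 31 days (270 − 31 = 239 remain).
February has 28 days (239 − 28 = 211 remain).
March has 31 days (211 − 31 = 180 remain).
April has 30 days (180 − 30 = 150 remain).
May has 31 days (150 − 31 = 119 remain).
June has 30 days (119 − 30 = 89 remain).
July has 31 days (89 − 31 = 58 remain).
August has 31 days (58 − 31 = 27 remain).
27 into September → September 27.

2013-09-27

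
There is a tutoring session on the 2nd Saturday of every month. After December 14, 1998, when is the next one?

January 9, 1999

December 1998 starts on a Tuesday; its first Saturday is the 5th, so the 2nd Saturday is the 12th — December 12, 1998.
That is not after December 14, 1998, so look at January 1999.
January 1999 starts on a Friday; its first Saturday is the 2nd, so the 2nd Saturday is the 9th — January 9, 1999.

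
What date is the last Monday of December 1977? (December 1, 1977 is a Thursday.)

1977-12-26

December 1977 begins on a Thursday, so the first Monday is December 5 (4 days later).
December 1977 has 31 days. Adding weeks: 5, 12, 19, 26 — the last one ≤ 31 is the 26th.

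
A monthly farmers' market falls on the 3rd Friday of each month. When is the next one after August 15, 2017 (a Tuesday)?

August 18, 2017

August 2017 starts on a Tuesday; its first Friday is the 4th, so the 3rd Friday is the 18th — August 18, 2017.
August 18, 2017 is after August 15, 2017, so that is the next one.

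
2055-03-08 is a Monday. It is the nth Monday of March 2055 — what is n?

Day 8 falls in week ⌈8/7⌉ of the month.
Days 1–7 hold the 1st Monday, 8–14 the 2nd, 15–21 the 3rd, 22–28 the 4th, 29–31 the 5th.
8 is in the range for the 2nd.

2nd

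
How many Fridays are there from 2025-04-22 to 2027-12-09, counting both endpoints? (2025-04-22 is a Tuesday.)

137

2025-04-22 is a Tuesday; the first Friday on or after it is 2025-04-25 (3 days later).
From 2025-04-25 to 2027-12-09: 250 + 365 + 343 = 958 days (rest of 2025, 2026, to 2027-12-09 in 2027).
958 ÷ 7 = 136 full weeks with remainder 6, so 136 more Fridays after the first → 137.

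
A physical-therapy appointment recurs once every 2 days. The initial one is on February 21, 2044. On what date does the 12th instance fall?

The 12th occurrence is 11 intervals after the first: 11 × 2 = 22 days after February 21, 2044.
February has 29 days — 8 days to the end of February leaves 14.
14 days into March → March 14, 2044.

March 14, 2044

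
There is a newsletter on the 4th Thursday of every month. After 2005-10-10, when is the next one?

2005-10-27

October 2005 starts on a Saturday; its first Thursday is the 6th, so the 4th Thursday is the 27th — 2005-10-27.
2005-10-27 is after 2005-10-10, so that is the next one.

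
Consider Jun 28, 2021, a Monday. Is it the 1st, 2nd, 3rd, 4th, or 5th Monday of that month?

4th

Day 28 falls in week ⌈28/7⌉ of the month.
Days 1–7 hold the 1st Monday, 8–14 the 2nd, 15–21 the 3rd, 22–28 the 4th, 29–31 the 5th.
28 is in the range for the 4th.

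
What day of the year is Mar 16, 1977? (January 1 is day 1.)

Days in months before Mar: 31 + 28 = 59.
Plus 16 days into Mar → day 75.

75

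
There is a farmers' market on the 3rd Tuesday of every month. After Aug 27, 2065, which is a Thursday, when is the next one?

Sep 15, 2065

Aug 2065 starts on a Saturday; its first Tuesday is the 4th, so the 3rd Tuesday is the 18th — Aug 18, 2065.
That is not after Aug 27, 2065, so look at Sep 2065.
Sep 2065 starts on a Tuesday; its first Tuesday is the 1st, so the 3rd Tuesday is the 15th — Sep 15, 2065.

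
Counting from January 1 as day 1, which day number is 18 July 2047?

199

Days in months before July: 31 + 28 + 31 + 30 + 31 + 30 = 181.
Plus 18 days into July → day 199.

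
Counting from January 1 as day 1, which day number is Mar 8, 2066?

Days in months before Mar: 31 + 28 = 59.
Plus 8 days into Mar → day 67.

67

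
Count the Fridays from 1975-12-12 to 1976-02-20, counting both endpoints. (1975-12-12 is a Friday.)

11

1975-12-12 is a Friday; the first Friday on or after it is 1975-12-12.
From 1975-12-12 to 1976-02-20: 19 + 31 + 20 = 70 days (rest of December, January, February).
70 ÷ 7 = 10 full weeks with remainder 0, so 10 more Fridays after the first → 11.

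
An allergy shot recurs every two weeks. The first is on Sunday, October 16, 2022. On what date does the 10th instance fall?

The 10th occurrence is 9 intervals after the first: 9 × 14 = 126 days after October 16, 2022.
October has 31 days — 15 days to the end of October leaves 111.
November has 30 days (81 left).
December has 31 days (50 left).
January has 31 days (19 left).
19 days into February → February 19, 2023.

February 19, 2023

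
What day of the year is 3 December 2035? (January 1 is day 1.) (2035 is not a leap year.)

337

Days in months before December: 31 + 28 + 31 + 30 + 31 + 30 + 31 + 31 + 30 + 31 + 30 = 334.
Plus 3 days into December → day 337.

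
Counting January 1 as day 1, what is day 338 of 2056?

January has 31 days (338 − 31 = 307 remain).
February has 29 days (307 − 29 = 278 remain).
March has 31 days (278 − 31 = 247 remain).
April has 30 days (247 − 30 = 217 remain).
May has 31 days (217 − 31 = 186 remain).
June has 30 days (186 − 30 = 156 remain).
July has 31 days (156 − 31 = 125 remain).
August has 31 days (125 − 31 = 94 remain).
September has 30 days (94 − 30 = 64 remain).
October has 31 days (64 − 31 = 33 remain).
November has 30 days (33 − 30 = 3 remain).
3 into December → December 3.

2056-12-03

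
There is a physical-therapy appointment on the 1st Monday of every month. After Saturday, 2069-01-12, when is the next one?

2069-02-04

January 2069 starts on a Tuesday, so its 1st Monday is 2069-01-07 (6 days in).
That is not after 2069-01-12, so look at February 2069.
February 2069 starts on a Friday, so its 1st Monday is 2069-02-04 (3 days in).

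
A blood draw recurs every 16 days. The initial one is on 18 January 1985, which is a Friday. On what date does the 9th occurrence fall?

26 May 1985

The 9th occurrence is 8 intervals after the first: 8 × 16 = 128 days after 18 January 1985.
January has 31 days — 13 days to the end of January leaves 115.
February has 28 days (87 left).
March has 31 days (56 left).
April has 30 days (26 left).
26 days into May → 26 May 1985.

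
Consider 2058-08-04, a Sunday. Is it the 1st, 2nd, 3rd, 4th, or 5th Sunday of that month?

1st

Day 4 falls in week ⌈4/7⌉ of the month.
Days 1–7 hold the 1st Sunday, 8–14 the 2nd, 15–21 the 3rd, 22–28 the 4th, 29–31 the 5th.
4 is in the range for the 1st.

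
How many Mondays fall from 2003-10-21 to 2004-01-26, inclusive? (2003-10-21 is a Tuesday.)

2003-10-21 is a Tuesday; the first Monday on or after it is 2003-10-27 (6 days later).
From 2003-10-27 to 2004-01-26: 4 + 30 + 31 + 26 = 91 days (rest of October, November, December, January).
91 ÷ 7 = 13 full weeks with remainder 0, so 13 more Mondays after the first → 14.

14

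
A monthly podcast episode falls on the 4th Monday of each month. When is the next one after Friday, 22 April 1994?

April 1994 starts on a Friday; its first Monday is the 4th, so the 4th Monday is the 25th — 25 April 1994.
25 April 1994 is after 22 April 1994, so that is the next one.

25 April 1994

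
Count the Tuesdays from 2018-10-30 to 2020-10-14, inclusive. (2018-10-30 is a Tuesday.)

2018-10-30 is a Tuesday; the first Tuesday on or after it is 2018-10-30.
From 2018-10-30 to 2020-10-14: 62 + 365 + 288 = 715 days (rest of 2018, 2019, to 2020-10-14 in 2020).
715 ÷ 7 = 102 full weeks with remainder 1, so 102 more Tuesdays after the first → 103.

103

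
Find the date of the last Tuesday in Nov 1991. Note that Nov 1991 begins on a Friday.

Nov 26, 1991

Nov 1991 begins on a Friday, so the first Tuesday is Nov 5 (4 days later).
Nov 1991 has 30 days. Adding weeks: 5, 12, 19, 26 — the last one ≤ 30 is the 26th.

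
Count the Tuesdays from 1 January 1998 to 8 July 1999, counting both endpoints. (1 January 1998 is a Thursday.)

1 January 1998 is a Thursday; the first Tuesday on or after it is 6 January 1998 (5 days later).
From 6 January 1998 to 8 July 1999: 359 + 189 = 548 days (rest of 1998, to 8 July 1999 in 1999).
548 ÷ 7 = 78 full weeks with remainder 2, so 78 more Tuesdays after the first → 79.

79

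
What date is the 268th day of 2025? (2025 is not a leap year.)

25 September 2025

January has 31 days (268 − 31 = 237 remain).
February has 28 days (237 − 28 = 209 remain).
March has 31 days (209 − 31 = 178 remain).
April has 30 days (178 − 30 = 148 remain).
May has 31 days (148 − 31 = 117 remain).
June has 30 days (117 − 30 = 87 remain).
July has 31 days (87 − 31 = 56 remain).
August has 31 days (56 − 31 = 25 remain).
25 into September → September 25.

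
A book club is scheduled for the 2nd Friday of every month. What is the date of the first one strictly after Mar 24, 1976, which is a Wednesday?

Apr 9, 1976

Mar 1976 starts on a Monday; its first Friday is the 5th, so the 2nd Friday is the 12th — Mar 12, 1976.
That is not after Mar 24, 1976, so look at Apr 1976.
Apr 1976 starts on a Thursday; its first Friday is the 2nd, so the 2nd Friday is the 9th — Apr 9, 1976.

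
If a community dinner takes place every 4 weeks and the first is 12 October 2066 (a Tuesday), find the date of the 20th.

27 March 2068

The 20th occurrence is 19 intervals after the first: 19 × 28 = 532 days after 12 October 2066.
October has 31 days — 19 days to the end of October leaves 513.
From end of October to end of 2066 is 61 days (452 left).
2067 has 365 days (87 left).
January has 31 days (56 left).
February has 29 days (27 left).
27 days into March → 27 March 2068.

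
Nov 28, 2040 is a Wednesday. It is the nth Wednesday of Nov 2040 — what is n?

4th

Day 28 falls in week ⌈28/7⌉ of the month.
Days 1–7 hold the 1st Wednesday, 8–14 the 2nd, 15–21 the 3rd, 22–28 the 4th, 29–31 the 5th.
28 is in the range for the 4th.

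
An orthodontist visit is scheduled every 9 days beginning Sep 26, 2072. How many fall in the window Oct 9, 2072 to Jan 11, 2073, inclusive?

Occurrences land 9·i days after Sep 26, 2072 for i = 0, 1, 2, …
Oct 9, 2072 is 13 days after the start; 13 ÷ 9 = 1 remainder 4; since the remainder is 4, round up to i = 2. First occurrence in the window: #3 on Oct 14, 2072 (2×9 = 18 days in).
Jan 11, 2073 is 107 days after the start; 107 ÷ 9 = 11 remainder 8. Last occurrence in the window: #12 on Jan 3, 2073.
Occurrences #3 through #12: 10 in total.

10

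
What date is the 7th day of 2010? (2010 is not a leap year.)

2010-01-07

7 into January → January 7.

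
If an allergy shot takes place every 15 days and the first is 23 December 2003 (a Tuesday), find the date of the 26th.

1 January 2005

The 26th occurrence is 25 intervals after the first: 25 × 15 = 375 days after 23 December 2003.
December has 31 days — 8 days to the end of December leaves 367.
January has 31 days (336 left).
February has 29 days (307 left).
March has 31 days (276 left).
April has 30 days (246 left).
May has 31 days (215 left).
June has 30 days (185 left).
July has 31 days (154 left).
August has 31 days (123 left).
September has 30 days (93 left).
October has 31 days (62 left).
November has 30 days (32 left).
December has 31 days (1 left).
1 day into January → 1 January 2005.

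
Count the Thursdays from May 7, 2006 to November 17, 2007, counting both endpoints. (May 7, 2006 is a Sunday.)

May 7, 2006 is a Sunday; the first Thursday on or after it is May 11, 2006 (4 days later).
From May 11, 2006 to November 17, 2007: 234 + 321 = 555 days (rest of 2006, to November 17, 2007 in 2007).
555 ÷ 7 = 79 full weeks with remainder 2, so 79 more Thursdays after the first → 80.

80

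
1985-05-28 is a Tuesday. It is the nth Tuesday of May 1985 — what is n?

Day 28 falls in week ⌈28/7⌉ of the month.
Days 1–7 hold the 1st Tuesday, 8–14 the 2nd, 15–21 the 3rd, 22–28 the 4th, 29–31 the 5th.
28 is in the range for the 4th.

4th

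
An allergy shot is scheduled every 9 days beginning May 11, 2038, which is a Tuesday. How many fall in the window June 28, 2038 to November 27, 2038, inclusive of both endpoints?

Occurrences land 9·i days after May 11, 2038 for i = 0, 1, 2, …
June 28, 2038 is 48 days after the start; 48 ÷ 9 = 5 remainder 3; since the remainder is 3, round up to i = 6. First occurrence in the window: #7 on July 4, 2038 (6×9 = 54 days in).
November 27, 2038 is 200 days after the start; 200 ÷ 9 = 22 remainder 2. Last occurrence in the window: #23 on November 25, 2038.
Occurrences #7 through #23: 17 in total.

17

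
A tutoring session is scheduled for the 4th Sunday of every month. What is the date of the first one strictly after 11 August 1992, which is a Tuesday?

23 August 1992

August 1992 starts on a Saturday; its first Sunday is the 2nd, so the 4th Sunday is the 23rd — 23 August 1992.
23 August 1992 is after 11 August 1992, so that is the next one.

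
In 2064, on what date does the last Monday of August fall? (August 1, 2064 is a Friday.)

25 August 2064

August 2064 begins on a Friday, so the first Monday is August 4 (3 days later).
August 2064 has 31 days. Adding weeks: 4, 11, 18, 25 — the last one ≤ 31 is the 25th.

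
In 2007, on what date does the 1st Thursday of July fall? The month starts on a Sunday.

July 2007 begins on a Sunday, so the first Thursday is July 5 (4 days later).

July 5, 2007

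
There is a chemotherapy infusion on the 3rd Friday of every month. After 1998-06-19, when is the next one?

June 1998 starts on a Monday; its first Friday is the 5th, so the 3rd Friday is the 19th — 1998-06-19.
That is not after 1998-06-19, so look at July 1998.
July 1998 starts on a Wednesday; its first Friday is the 3rd, so the 3rd Friday is the 17th — 1998-07-17.

1998-07-17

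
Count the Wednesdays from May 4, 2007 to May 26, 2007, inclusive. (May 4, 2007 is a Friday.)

3

May 4, 2007 is a Friday; the first Wednesday on or after it is May 9, 2007 (5 days later).
From May 9, 2007 to May 26, 2007 is 26 − 9 = 17 days.
17 ÷ 7 = 2 full weeks with remainder 3, so 2 more Wednesdays after the first → 3.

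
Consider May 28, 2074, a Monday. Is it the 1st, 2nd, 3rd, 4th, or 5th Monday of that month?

Day 28 falls in week ⌈28/7⌉ of the month.
Days 1–7 hold the 1st Monday, 8–14 the 2nd, 15–21 the 3rd, 22–28 the 4th, 29–31 the 5th.
28 is in the range for the 4th.

4th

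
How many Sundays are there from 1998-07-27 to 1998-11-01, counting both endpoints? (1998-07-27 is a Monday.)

14

1998-07-27 is a Monday; the first Sunday on or after it is 1998-08-02 (6 days later).
From 1998-08-02 to 1998-11-01: 29 + 30 + 31 + 1 = 91 days (rest of August, September, October, November).
91 ÷ 7 = 13 full weeks with remainder 0, so 13 more Sundays after the first → 14.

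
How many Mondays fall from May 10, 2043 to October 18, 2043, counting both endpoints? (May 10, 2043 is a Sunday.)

May 10, 2043 is a Sunday; the first Monday on or after it is May 11, 2043 (1 day later).
From May 11, 2043 to October 18, 2043: 20 + 30 + 31 + 31 + 30 + 18 = 160 days (rest of May, June, July, August, September, October).
160 ÷ 7 = 22 full weeks with remainder 6, so 22 more Mondays after the first → 23.

23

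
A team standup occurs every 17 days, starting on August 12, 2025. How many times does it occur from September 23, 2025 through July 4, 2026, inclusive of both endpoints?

17

Occurrences land 17·i days after August 12, 2025 for i = 0, 1, 2, …
September 23, 2025 is 42 days after the start; 42 ÷ 17 = 2 remainder 8; since the remainder is 8, round up to i = 3. First occurrence in the window: #4 on October 2, 2025 (3×17 = 51 days in).
July 4, 2026 is 326 days after the start; 326 ÷ 17 = 19 remainder 3. Last occurrence in the window: #20 on July 1, 2026.
Occurrences #4 through #20: 17 in total.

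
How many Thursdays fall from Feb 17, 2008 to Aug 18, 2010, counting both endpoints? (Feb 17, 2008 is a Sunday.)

Feb 17, 2008 is a Sunday; the first Thursday on or after it is Feb 21, 2008 (4 days later).
From Feb 21, 2008 to Aug 18, 2010: 314 + 365 + 230 = 909 days (rest of 2008, 2009, to Aug 18, 2010 in 2010).
909 ÷ 7 = 129 full weeks with remainder 6, so 129 more Thursdays after the first → 130.

130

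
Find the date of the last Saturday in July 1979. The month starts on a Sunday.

July 1979 begins on a Sunday, so the first Saturday is July 7 (6 days later).
July 1979 has 31 days. Adding weeks: 7, 14, 21, 28 — the last one ≤ 31 is the 28th.

July 28, 1979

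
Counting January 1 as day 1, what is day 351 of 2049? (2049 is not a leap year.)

2049-12-17

January has 31 days (351 − 31 = 320 remain).
February has 28 days (320 − 28 = 292 remain).
March has 31 days (292 − 31 = 261 remain).
April has 30 days (261 − 30 = 231 remain).
May has 31 days (231 − 31 = 200 remain).
June has 30 days (200 − 30 = 170 remain).
July has 31 days (170 − 31 = 139 remain).
August has 31 days (139 − 31 = 108 remain).
September has 30 days (108 − 30 = 78 remain).
October has 31 days (78 − 31 = 47 remain).
November has 30 days (47 − 30 = 17 remain).
17 into December → December 17.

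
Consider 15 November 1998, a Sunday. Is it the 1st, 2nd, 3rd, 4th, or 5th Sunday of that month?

3rd

Day 15 falls in week ⌈15/7⌉ of the month.
Days 1–7 hold the 1st Sunday, 8–14 the 2nd, 15–21 the 3rd, 22–28 the 4th, 29–31 the 5th.
15 is in the range for the 3rd.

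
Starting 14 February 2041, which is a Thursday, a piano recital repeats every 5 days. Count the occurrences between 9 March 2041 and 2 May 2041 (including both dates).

Occurrences land 5·i days after 14 February 2041 for i = 0, 1, 2, …
9 March 2041 is 23 days after the start; 23 ÷ 5 = 4 remainder 3; since the remainder is 3, round up to i = 5. First occurrence in the window: #6 on 11 March 2041 (5×5 = 25 days in).
2 May 2041 is 77 days after the start; 77 ÷ 5 = 15 remainder 2. Last occurrence in the window: #16 on 30 April 2041.
Occurrences #6 through #16: 11 in total.

11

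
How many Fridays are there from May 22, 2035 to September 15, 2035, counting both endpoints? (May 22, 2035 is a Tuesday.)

May 22, 2035 is a Tuesday; the first Friday on or after it is May 25, 2035 (3 days later).
From May 25, 2035 to September 15, 2035: 6 + 30 + 31 + 31 + 15 = 113 days (rest of May, June, July, August, September).
113 ÷ 7 = 16 full weeks with remainder 1, so 16 more Fridays after the first → 17.

17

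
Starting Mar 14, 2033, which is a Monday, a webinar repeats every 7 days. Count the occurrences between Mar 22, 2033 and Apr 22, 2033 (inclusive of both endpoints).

4

Occurrences land 7·i days after Mar 14, 2033 for i = 0, 1, 2, …
Mar 22, 2033 is 8 days after the start; 8 ÷ 7 = 1 remainder 1; since the remainder is 1, round up to i = 2. First occurrence in the window: #3 on Mar 28, 2033 (2×7 = 14 days in).
Apr 22, 2033 is 39 days after the start; 39 ÷ 7 = 5 remainder 4. Last occurrence in the window: #6 on Apr 18, 2033.
Occurrences #3 through #6: 4 in total.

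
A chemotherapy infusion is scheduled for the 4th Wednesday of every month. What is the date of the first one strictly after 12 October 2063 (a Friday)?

24 October 2063

October 2063 starts on a Monday; its first Wednesday is the 3rd, so the 4th Wednesday is the 24th — 24 October 2063.
24 October 2063 is after 12 October 2063, so that is the next one.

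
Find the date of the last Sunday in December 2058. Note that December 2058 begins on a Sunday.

December 2058 begins on a Sunday, so the first Sunday is December 1.
December 2058 has 31 days. Adding weeks: 1, 8, 15, 22, 29 — the last one ≤ 31 is the 29th.

2058-12-29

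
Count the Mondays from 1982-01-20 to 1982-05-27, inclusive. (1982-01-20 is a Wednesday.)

1982-01-20 is a Wednesday; the first Monday on or after it is 1982-01-25 (5 days later).
From 1982-01-25 to 1982-05-27: 6 + 28 + 31 + 30 + 27 = 122 days (rest of January, February, March, April, May).
122 ÷ 7 = 17 full weeks with remainder 3, so 17 more Mondays after the first → 18.

18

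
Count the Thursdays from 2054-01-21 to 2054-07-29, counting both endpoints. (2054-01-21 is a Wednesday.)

27

2054-01-21 is a Wednesday; the first Thursday on or after it is 2054-01-22 (1 day later).
From 2054-01-22 to 2054-07-29: 9 + 28 + 31 + 30 + 31 + 30 + 29 = 188 days (rest of January, February, March, April, May, June, July).
188 ÷ 7 = 26 full weeks with remainder 6, so 26 more Thursdays after the first → 27.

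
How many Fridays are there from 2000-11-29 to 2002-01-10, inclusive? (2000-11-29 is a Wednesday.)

58

2000-11-29 is a Wednesday; the first Friday on or after it is 2000-12-01 (2 days later).
From 2000-12-01 to 2002-01-10: 30 + 365 + 10 = 405 days (rest of 2000, 2001, to 2002-01-10 in 2002).
405 ÷ 7 = 57 full weeks with remainder 6, so 57 more Fridays after the first → 58.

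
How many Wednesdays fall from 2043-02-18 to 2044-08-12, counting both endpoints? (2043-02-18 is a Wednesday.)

78

2043-02-18 is a Wednesday; the first Wednesday on or after it is 2043-02-18.
From 2043-02-18 to 2044-08-12: 316 + 225 = 541 days (rest of 2043, to 2044-08-12 in 2044).
541 ÷ 7 = 77 full weeks with remainder 2, so 77 more Wednesdays after the first → 78.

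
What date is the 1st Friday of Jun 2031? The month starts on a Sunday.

Jun 2031 begins on a Sunday, so the first Friday is Jun 6 (5 days later).

Jun 6, 2031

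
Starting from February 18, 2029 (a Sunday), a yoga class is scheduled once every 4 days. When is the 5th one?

The 5th occurrence is 4 intervals after the first: 4 × 4 = 16 days after February 18, 2029.
February has 28 days — 10 days to the end of February leaves 6.
6 days into March → March 6, 2029.

March 6, 2029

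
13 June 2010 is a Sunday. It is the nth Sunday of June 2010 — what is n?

2nd

Day 13 falls in week ⌈13/7⌉ of the month.
Days 1–7 hold the 1st Sunday, 8–14 the 2nd, 15–21 the 3rd, 22–28 the 4th, 29–31 the 5th.
13 is in the range for the 2nd.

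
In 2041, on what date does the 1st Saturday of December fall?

December 2041 begins on a Sunday, so the first Saturday is December 7 (6 days later).

December 7, 2041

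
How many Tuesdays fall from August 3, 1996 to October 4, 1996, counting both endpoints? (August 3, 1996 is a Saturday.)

August 3, 1996 is a Saturday; the first Tuesday on or after it is August 6, 1996 (3 days later).
From August 6, 1996 to October 4, 1996: 25 + 30 + 4 = 59 days (rest of August, September, October).
59 ÷ 7 = 8 full weeks with remainder 3, so 8 more Tuesdays after the first → 9.

9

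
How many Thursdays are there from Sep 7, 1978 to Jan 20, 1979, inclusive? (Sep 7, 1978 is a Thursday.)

20

Sep 7, 1978 is a Thursday; the first Thursday on or after it is Sep 7, 1978.
From Sep 7, 1978 to Jan 20, 1979: 23 + 31 + 30 + 31 + 20 = 135 days (rest of Sep, Oct, Nov, Dec, Jan).
135 ÷ 7 = 19 full weeks with remainder 2, so 19 more Thursdays after the first → 20.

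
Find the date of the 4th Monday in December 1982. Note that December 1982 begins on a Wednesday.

1982-12-27

December 1982 begins on a Wednesday, so the first Monday is December 6 (5 days later).
The 4th Monday is 3 weeks later: 6 + 21 = 27.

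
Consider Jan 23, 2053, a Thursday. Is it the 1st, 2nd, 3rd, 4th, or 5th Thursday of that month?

4th

Day 23 falls in week ⌈23/7⌉ of the month.
Days 1–7 hold the 1st Thursday, 8–14 the 2nd, 15–21 the 3rd, 22–28 the 4th, 29–31 the 5th.
23 is in the range for the 4th.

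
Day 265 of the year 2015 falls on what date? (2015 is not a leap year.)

Sep 22, 2015

Jan has 31 days (265 − 31 = 234 remain).
Feb has 28 days (234 − 28 = 206 remain).
Mar has 31 days (206 − 31 = 175 remain).
Apr has 30 days (175 − 30 = 145 remain).
May has 31 days (145 − 31 = 114 remain).
Jun has 30 days (114 − 30 = 84 remain).
Jul has 31 days (84 − 31 = 53 remain).
Aug has 31 days (53 − 31 = 22 remain).
22 into Sep → Sep 22.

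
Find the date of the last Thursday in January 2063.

January 25, 2063

The first Thursday of January 2063 is January 4.
January 2063 has 31 days. Adding weeks: 4, 11, 18, 25 — the last one ≤ 31 is the 25th.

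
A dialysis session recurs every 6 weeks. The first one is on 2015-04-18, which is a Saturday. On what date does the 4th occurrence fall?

The 4th occurrence is 3 intervals after the first: 3 × 42 = 126 days after 2015-04-18.
April has 30 days — 12 days to the end of April leaves 114.
May has 31 days (83 left).
June has 30 days (53 left).
July has 31 days (22 left).
22 days into August → 2015-08-22.

2015-08-22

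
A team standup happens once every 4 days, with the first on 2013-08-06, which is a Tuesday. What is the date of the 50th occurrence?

2014-02-18

The 50th occurrence is 49 intervals after the first: 49 × 4 = 196 days after 2013-08-06.
August has 31 days — 25 days to the end of August leaves 171.
September has 30 days (141 left).
October has 31 days (110 left).
November has 30 days (80 left).
December has 31 days (49 left).
January has 31 days (18 left).
18 days into February → 2014-02-18.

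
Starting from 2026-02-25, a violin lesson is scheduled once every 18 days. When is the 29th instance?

2027-07-14

The 29th occurrence is 28 intervals after the first: 28 × 18 = 504 days after 2026-02-25.
February has 28 days — 3 days to the end of February leaves 501.
From end of February to end of 2026 is 306 days (195 left).
January has 31 days (164 left).
February has 28 days (136 left).
March has 31 days (105 left).
April has 30 days (75 left).
May has 31 days (44 left).
June has 30 days (14 left).
14 days into July → 2027-07-14.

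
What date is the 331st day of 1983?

27 November 1983

January has 31 days (331 − 31 = 300 remain).
February has 28 days (300 − 28 = 272 remain).
March has 31 days (272 − 31 = 241 remain).
April has 30 days (241 − 30 = 211 remain).
May has 31 days (211 − 31 = 180 remain).
June has 30 days (180 − 30 = 150 remain).
July has 31 days (150 − 31 = 119 remain).
August has 31 days (119 − 31 = 88 remain).
September has 30 days (88 − 30 = 58 remain).
October has 31 days (58 − 31 = 27 remain).
27 into November → November 27.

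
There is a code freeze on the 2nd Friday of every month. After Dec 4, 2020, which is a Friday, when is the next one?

Dec 2020 starts on a Tuesday; its first Friday is the 4th, so the 2nd Friday is the 11th — Dec 11, 2020.
Dec 11, 2020 is after Dec 4, 2020, so that is the next one.

Dec 11, 2020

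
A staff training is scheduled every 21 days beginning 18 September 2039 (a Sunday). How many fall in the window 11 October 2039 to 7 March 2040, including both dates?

Occurrences land 21·i days after 18 September 2039 for i = 0, 1, 2, …
11 October 2039 is 23 days after the start; 23 ÷ 21 = 1 remainder 2; since the remainder is 2, round up to i = 2. First occurrence in the window: #3 on 30 October 2039 (2×21 = 42 days in).
7 March 2040 is 171 days after the start; 171 ÷ 21 = 8 remainder 3. Last occurrence in the window: #9 on 4 March 2040.
Occurrences #3 through #9: 7 in total.

7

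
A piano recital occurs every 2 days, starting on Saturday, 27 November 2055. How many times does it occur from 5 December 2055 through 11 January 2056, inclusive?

Occurrences land 2·i days after 27 November 2055 for i = 0, 1, 2, …
5 December 2055 is 8 days after the start; 8 ÷ 2 = 4 remainder 0. First occurrence in the window: #5 on 5 December 2055 (4×2 = 8 days in).
11 January 2056 is 45 days after the start; 45 ÷ 2 = 22 remainder 1. Last occurrence in the window: #23 on 10 January 2056.
Occurrences #5 through #23: 19 in total.

19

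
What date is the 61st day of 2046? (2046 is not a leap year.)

2046-03-02

January has 31 days (61 − 31 = 30 remain).
February has 28 days (30 − 28 = 2 remain).
2 into March → March 2.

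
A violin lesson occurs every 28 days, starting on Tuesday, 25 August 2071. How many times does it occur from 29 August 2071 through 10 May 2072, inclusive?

9

Occurrences land 28·i days after 25 August 2071 for i = 0, 1, 2, …
29 August 2071 is 4 days after the start; 4 ÷ 28 = 0 remainder 4; since the remainder is 4, round up to i = 1. First occurrence in the window: #2 on 22 September 2071 (1×28 = 28 days in).
10 May 2072 is 259 days after the start; 259 ÷ 28 = 9 remainder 7. Last occurrence in the window: #10 on 3 May 2072.
Occurrences #2 through #10: 9 in total.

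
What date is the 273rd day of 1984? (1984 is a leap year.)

January has 31 days (273 − 31 = 242 remain).
February has 29 days (242 − 29 = 213 remain).
March has 31 days (213 − 31 = 182 remain).
April has 30 days (182 − 30 = 152 remain).
May has 31 days (152 − 31 = 121 remain).
June has 30 days (121 − 30 = 91 remain).
July has 31 days (91 − 31 = 60 remain).
August has 31 days (60 − 31 = 29 remain).
29 into September → September 29.

September 29, 1984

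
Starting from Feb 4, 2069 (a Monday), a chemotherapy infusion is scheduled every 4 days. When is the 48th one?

The 48th occurrence is 47 intervals after the first: 47 × 4 = 188 days after Feb 4, 2069.
Feb has 28 days — 24 days to the end of Feb leaves 164.
Mar has 31 days (133 left).
Apr has 30 days (103 left).
May has 31 days (72 left).
Jun has 30 days (42 left).
Jul has 31 days (11 left).
11 days into Aug → Aug 11, 2069.

Aug 11, 2069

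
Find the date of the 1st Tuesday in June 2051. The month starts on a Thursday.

June 2051 begins on a Thursday, so the first Tuesday is June 6 (5 days later).

June 6, 2051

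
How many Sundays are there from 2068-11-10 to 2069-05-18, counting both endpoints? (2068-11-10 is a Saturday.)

27

2068-11-10 is a Saturday; the first Sunday on or after it is 2068-11-11 (1 day later).
From 2068-11-11 to 2069-05-18: 19 + 31 + 31 + 28 + 31 + 30 + 18 = 188 days (rest of November, December, January, February, March, April, May).
188 ÷ 7 = 26 full weeks with remainder 6, so 26 more Sundays after the first → 27.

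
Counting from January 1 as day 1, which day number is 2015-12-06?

Days in months before December: 31 + 28 + 31 + 30 + 31 + 30 + 31 + 31 + 30 + 31 + 30 = 334.
Plus 6 days into December → day 340.

340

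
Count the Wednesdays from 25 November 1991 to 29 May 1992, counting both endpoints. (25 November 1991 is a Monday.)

27

25 November 1991 is a Monday; the first Wednesday on or after it is 27 November 1991 (2 days later).
From 27 November 1991 to 29 May 1992: 3 + 31 + 31 + 29 + 31 + 30 + 29 = 184 days (rest of November, December, January, February, March, April, May).
184 ÷ 7 = 26 full weeks with remainder 2, so 26 more Wednesdays after the first → 27.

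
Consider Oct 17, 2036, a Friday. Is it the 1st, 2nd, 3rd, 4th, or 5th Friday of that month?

3rd

Day 17 falls in week ⌈17/7⌉ of the month.
Days 1–7 hold the 1st Friday, 8–14 the 2nd, 15–21 the 3rd, 22–28 the 4th, 29–31 the 5th.
17 is in the range for the 3rd.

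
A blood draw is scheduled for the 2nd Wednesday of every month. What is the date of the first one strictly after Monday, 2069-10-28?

October 2069 starts on a Tuesday; its first Wednesday is the 2nd, so the 2nd Wednesday is the 9th — 2069-10-09.
That is not after 2069-10-28, so look at November 2069.
November 2069 starts on a Friday; its first Wednesday is the 6th, so the 2nd Wednesday is the 13th — 2069-11-13.

2069-11-13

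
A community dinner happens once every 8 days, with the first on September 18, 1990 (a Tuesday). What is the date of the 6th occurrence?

October 28, 1990

The 6th occurrence is 5 intervals after the first: 5 × 8 = 40 days after September 18, 1990.
September has 30 days — 12 days to the end of September leaves 28.
28 days into October → October 28, 1990.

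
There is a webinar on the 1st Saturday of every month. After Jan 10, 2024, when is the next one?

Jan 2024 starts on a Monday, so its 1st Saturday is Jan 6, 2024 (5 days in).
That is not after Jan 10, 2024, so look at Feb 2024.
Feb 2024 starts on a Thursday, so its 1st Saturday is Feb 3, 2024 (2 days in).

Feb 3, 2024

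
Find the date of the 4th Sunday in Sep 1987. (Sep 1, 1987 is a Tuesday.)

Sep 1987 begins on a Tuesday, so the first Sunday is Sep 6 (5 days later).
The 4th Sunday is 3 weeks later: 6 + 21 = 27.

Sep 27, 1987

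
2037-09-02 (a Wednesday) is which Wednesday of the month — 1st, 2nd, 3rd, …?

Day 2 falls in week ⌈2/7⌉ of the month.
Days 1–7 hold the 1st Wednesday, 8–14 the 2nd, 15–21 the 3rd, 22–28 the 4th, 29–31 the 5th.
2 is in the range for the 1st.

1st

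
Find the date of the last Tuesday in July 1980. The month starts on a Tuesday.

July 1980 begins on a Tuesday, so the first Tuesday is July 1.
July 1980 has 31 days. Adding weeks: 1, 8, 15, 22, 29 — the last one ≤ 31 is the 29th.

July 29, 1980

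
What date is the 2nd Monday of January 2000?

2000-01-10

The first Monday of January 2000 is January 3.
The 2nd Monday is 1 weeks later: 3 + 7 = 10.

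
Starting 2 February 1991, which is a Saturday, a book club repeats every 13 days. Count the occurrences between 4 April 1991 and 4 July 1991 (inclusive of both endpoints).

7

Occurrences land 13·i days after 2 February 1991 for i = 0, 1, 2, …
4 April 1991 is 61 days after the start; 61 ÷ 13 = 4 remainder 9; since the remainder is 9, round up to i = 5. First occurrence in the window: #6 on 8 April 1991 (5×13 = 65 days in).
4 July 1991 is 152 days after the start; 152 ÷ 13 = 11 remainder 9. Last occurrence in the window: #12 on 25 June 1991.
Occurrences #6 through #12: 7 in total.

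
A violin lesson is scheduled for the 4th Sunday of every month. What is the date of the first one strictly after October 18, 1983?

October 1983 starts on a Saturday; its first Sunday is the 2nd, so the 4th Sunday is the 23rd — October 23, 1983.
October 23, 1983 is after October 18, 1983, so that is the next one.

October 23, 1983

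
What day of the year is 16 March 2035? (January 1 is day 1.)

Days in months before March: 31 + 28 = 59.
Plus 16 days into March → day 75.

75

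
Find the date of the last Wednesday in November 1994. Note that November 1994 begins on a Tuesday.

November 1994 begins on a Tuesday, so the first Wednesday is November 2 (1 day later).
November 1994 has 30 days. Adding weeks: 2, 9, 16, 23, 30 — the last one ≤ 30 is the 30th.

1994-11-30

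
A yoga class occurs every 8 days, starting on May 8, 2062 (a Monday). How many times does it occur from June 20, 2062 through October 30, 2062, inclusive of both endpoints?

Occurrences land 8·i days after May 8, 2062 for i = 0, 1, 2, …
June 20, 2062 is 43 days after the start; 43 ÷ 8 = 5 remainder 3; since the remainder is 3, round up to i = 6. First occurrence in the window: #7 on June 25, 2062 (6×8 = 48 days in).
October 30, 2062 is 175 days after the start; 175 ÷ 8 = 21 remainder 7. Last occurrence in the window: #22 on October 23, 2062.
Occurrences #7 through #22: 16 in total.

16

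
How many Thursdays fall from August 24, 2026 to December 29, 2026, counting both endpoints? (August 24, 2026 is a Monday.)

18

August 24, 2026 is a Monday; the first Thursday on or after it is August 27, 2026 (3 days later).
From August 27, 2026 to December 29, 2026: 4 + 30 + 31 + 30 + 29 = 124 days (rest of August, September, October, November, December).
124 ÷ 7 = 17 full weeks with remainder 5, so 17 more Thursdays after the first → 18.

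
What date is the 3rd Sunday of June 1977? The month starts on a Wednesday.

June 19, 1977

June 1977 begins on a Wednesday, so the first Sunday is June 5 (4 days later).
The 3rd Sunday is 2 weeks later: 5 + 14 = 19.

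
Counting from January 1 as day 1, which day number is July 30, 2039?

211

Days in months before July: 31 + 28 + 31 + 30 + 31 + 30 = 181.
Plus 30 days into July → day 211.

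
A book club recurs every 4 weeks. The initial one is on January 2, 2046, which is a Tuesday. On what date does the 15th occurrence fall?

January 29, 2047

The 15th occurrence is 14 intervals after the first: 14 × 28 = 392 days after January 2, 2046.
January has 31 days — 29 days to the end of January leaves 363.
February has 28 days (335 left).
March has 31 days (304 left).
April has 30 days (274 left).
May has 31 days (243 left).
June has 30 days (213 left).
July has 31 days (182 left).
August has 31 days (151 left).
September has 30 days (121 left).
October has 31 days (90 left).
November has 30 days (60 left).
December has 31 days (29 left).
29 days into January → January 29, 2047.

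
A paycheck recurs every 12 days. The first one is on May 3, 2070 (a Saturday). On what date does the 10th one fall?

The 10th occurrence is 9 intervals after the first: 9 × 12 = 108 days after May 3, 2070.
May has 31 days — 28 days to the end of May leaves 80.
Jun has 30 days (50 left).
Jul has 31 days (19 left).
19 days into Aug → Aug 19, 2070.

Aug 19, 2070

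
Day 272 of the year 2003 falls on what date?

2003-09-29

January has 31 days (272 − 31 = 241 remain).
February has 28 days (241 − 28 = 213 remain).
March has 31 days (213 − 31 = 182 remain).
April has 30 days (182 − 30 = 152 remain).
May has 31 days (152 − 31 = 121 remain).
June has 30 days (121 − 30 = 91 remain).
July has 31 days (91 − 31 = 60 remain).
August has 31 days (60 − 31 = 29 remain).
29 into September → September 29.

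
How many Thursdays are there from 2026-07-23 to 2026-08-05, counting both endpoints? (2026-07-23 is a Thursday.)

2026-07-23 is a Thursday; the first Thursday on or after it is 2026-07-23.
From 2026-07-23 to 2026-08-05: 8 + 5 = 13 days (rest of July, August).
13 ÷ 7 = 1 full weeks with remainder 6, so 1 more Thursdays after the first → 2.

2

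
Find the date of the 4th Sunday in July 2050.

2050-07-24

The first Sunday of July 2050 is July 3.
The 4th Sunday is 3 weeks later: 3 + 21 = 24.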